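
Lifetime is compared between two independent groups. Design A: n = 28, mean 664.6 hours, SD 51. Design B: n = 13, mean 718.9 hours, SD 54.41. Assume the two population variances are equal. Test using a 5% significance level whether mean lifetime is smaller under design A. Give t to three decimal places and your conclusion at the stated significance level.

Let group 1 = design A, group 2 = design B. H0: μ_1 = μ_2; H1: μ_1 < μ_2 (two-sample pooled-variance t-test, left-tailed).
s_p² = [(28−1)·51² + (13−1)·54.41²]/(28+13−2) = 2711.6
t = (664.6 − 718.9)/√[2711.6·(1/28 + 1/13)] = -3.107
df = n₁ + n₂ − 2 = 39
p-value = P(T ≤ -3.107) ≈ 0.0018
Since p ≈ 0.0018 < α = 0.05, reject H0; the data support H1.

t = -3.107; reject H0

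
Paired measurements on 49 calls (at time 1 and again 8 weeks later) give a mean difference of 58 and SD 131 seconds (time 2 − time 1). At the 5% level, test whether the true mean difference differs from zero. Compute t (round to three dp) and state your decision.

H0: μ_d = 0; H1: μ_d ≠ 0 (paired t-test on the differences, two-sided).
t = d̄/(s_d/√n) = 58/(131/√49) = 3.099
df = n − 1 = 48
Two-sided p-value ≈ 0.003
Since p ≈ 0.003 < α = 0.05, reject H0; the evidence is statistically significant.

t = 3.099; reject H0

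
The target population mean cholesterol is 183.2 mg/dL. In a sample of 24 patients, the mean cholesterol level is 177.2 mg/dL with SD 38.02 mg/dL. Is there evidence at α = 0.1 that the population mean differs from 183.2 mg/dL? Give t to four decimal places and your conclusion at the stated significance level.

H0: μ = 183.2; H1: μ ≠ 183.2 (one-sample t-test, two-sided).
t = (x̄ − μ₀)/(s/√n) = (177.2 − 183.2)/(38.02/√24) = -0.7731
df = n − 1 = 23
Two-sided p-value ≈ 0.447
Since p ≈ 0.447 > α = 0.1, fail to reject H0; the evidence is not statistically significant.

t = -0.7731; fail to reject H0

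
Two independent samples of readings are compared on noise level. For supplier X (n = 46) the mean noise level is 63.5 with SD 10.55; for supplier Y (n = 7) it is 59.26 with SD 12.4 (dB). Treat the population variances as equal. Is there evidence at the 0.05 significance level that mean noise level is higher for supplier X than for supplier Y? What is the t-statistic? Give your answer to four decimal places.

Let group 1 = supplier X, group 2 = supplier Y. H0: μ_1 = μ_2; H1: μ_1 > μ_2 (two-sample pooled-variance t-test, right-tailed).
s_p² = [(46−1)·10.55² + (7−1)·12.4²]/(46+7−2) = 116.298
t = (63.5 − 59.26)/√[116.298·(1/46 + 1/7)] = 0.9691
df = n₁ + n₂ − 2 = 51
p-value = P(T ≥ 0.9691) ≈ 0.1685
Since p ≈ 0.1685 > α = 0.05, fail to reject H0; the data do not provide sufficient evidence against H0.

0.9691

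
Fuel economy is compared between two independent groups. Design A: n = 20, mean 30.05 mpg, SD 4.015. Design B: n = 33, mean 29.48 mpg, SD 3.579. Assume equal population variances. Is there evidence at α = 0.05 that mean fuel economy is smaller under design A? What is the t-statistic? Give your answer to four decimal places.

Let group 1 = design A, group 2 = design B. H0: μ_1 = μ_2; H1: μ_1 < μ_2 (two-sample pooled-variance t-test, left-tailed).
s_p² = [(20−1)·4.015² + (33−1)·3.579²]/(20+33−2) = 14.0427
t = (30.05 − 29.48)/√[14.0427·(1/20 + 1/33)] = 0.5368
df = n₁ + n₂ − 2 = 51
p-value = P(T ≤ 0.5368) ≈ 0.7031
Since p ≈ 0.7031 > α = 0.05, fail to reject H0; the data do not provide sufficient evidence against H0.

0.5368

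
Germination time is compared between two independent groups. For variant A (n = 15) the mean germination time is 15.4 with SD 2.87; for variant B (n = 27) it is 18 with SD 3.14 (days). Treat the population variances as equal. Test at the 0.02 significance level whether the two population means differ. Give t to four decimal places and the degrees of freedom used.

t = -2.6487, df = 40

Let group 1 = variant A, group 2 = variant B. H0: μ_1 = μ_2; H1: μ_1 ≠ μ_2 (two-sample pooled-variance t-test, two-sided).
s_p² = [(15−1)·2.87² + (27−1)·3.14²]/(15+27−2) = 9.29166
t = (15.4 − 18)/√[9.29166·(1/15 + 1/27)] = -2.6487
df = n₁ + n₂ − 2 = 40
Two-sided p-value ≈ 0.0115
Since p ≈ 0.0115 < α = 0.02, reject H0; the evidence is statistically significant.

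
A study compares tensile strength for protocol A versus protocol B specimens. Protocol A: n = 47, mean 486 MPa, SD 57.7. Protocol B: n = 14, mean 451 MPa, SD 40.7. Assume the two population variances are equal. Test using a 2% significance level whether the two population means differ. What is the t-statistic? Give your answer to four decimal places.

2.1126

Let group 1 = protocol A, group 2 = protocol B. H0: μ_1 = μ_2; H1: μ_1 ≠ μ_2 (two-sample pooled-variance t-test, two-sided).
s_p² = [(47−1)·57.7² + (14−1)·40.7²]/(47+14−2) = 2960.71
t = (486 − 451)/√[2960.71·(1/47 + 1/14)] = 2.1126
df = n₁ + n₂ − 2 = 59
Two-sided p-value ≈ 0.0389
Since p ≈ 0.0389 > α = 0.02, fail to reject H0; the evidence is not statistically significant.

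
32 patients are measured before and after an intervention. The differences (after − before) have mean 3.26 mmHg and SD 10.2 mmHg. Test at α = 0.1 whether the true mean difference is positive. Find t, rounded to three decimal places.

H0: μ_d = 0; H1: μ_d > 0 (paired t-test on the differences, right-tailed).
t = d̄/(s_d/√n) = 3.26/(10.2/√32) = 1.808
df = n − 1 = 31
p-value = P(T ≥ 1.808) ≈ 0.0402
Since p ≈ 0.0402 < α = 0.1, reject H0; the evidence is statistically significant.

1.808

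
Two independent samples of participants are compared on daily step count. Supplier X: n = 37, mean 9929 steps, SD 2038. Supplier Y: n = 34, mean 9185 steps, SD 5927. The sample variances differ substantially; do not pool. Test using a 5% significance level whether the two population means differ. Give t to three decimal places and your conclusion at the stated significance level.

Let group 1 = supplier X, group 2 = supplier Y. H0: μ_1 = μ_2; H1: μ_1 ≠ μ_2 (Welch's two-sample t-test, two-sided).
t = (x̄_1 − x̄_2)/√(s_1²/n_1 + s_2²/n_2) = (9929 − 9185)/√(2038²/37 + 5927²/34) = 0.695
Welch–Satterthwaite df ≈ 40.13
Two-sided p-value ≈ 0.491
Since p ≈ 0.491 > α = 0.05, fail to reject H0; the data do not provide sufficient evidence against H0.

t = 0.695; fail to reject H0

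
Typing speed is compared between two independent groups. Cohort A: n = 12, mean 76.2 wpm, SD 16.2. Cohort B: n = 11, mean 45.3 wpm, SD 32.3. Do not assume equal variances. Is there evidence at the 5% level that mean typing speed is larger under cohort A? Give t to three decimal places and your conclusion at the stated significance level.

t = 2.860; reject H0

Let group 1 = cohort A, group 2 = cohort B. H0: μ_1 = μ_2; H1: μ_1 > μ_2 (Welch's two-sample t-test, right-tailed).
t = (x̄_1 − x̄_2)/√(s_1²/n_1 + s_2²/n_2) = (76.2 − 45.3)/√(16.2²/12 + 32.3²/11) = 2.860
Welch–Satterthwaite df ≈ 14.45
p-value = P(T ≥ 2.860) ≈ 0.006
Since p ≈ 0.006 < α = 0.05, reject H0; the data support H1.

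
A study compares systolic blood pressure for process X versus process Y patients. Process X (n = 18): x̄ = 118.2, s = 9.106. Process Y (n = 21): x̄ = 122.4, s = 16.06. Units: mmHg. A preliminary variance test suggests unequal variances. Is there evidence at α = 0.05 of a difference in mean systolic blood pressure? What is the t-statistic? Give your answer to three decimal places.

Let group 1 = process X, group 2 = process Y. H0: μ_1 = μ_2; H1: μ_1 ≠ μ_2 (Welch's two-sample t-test, two-sided).
t = (x̄_1 − x̄_2)/√(s_1²/n_1 + s_2²/n_2) = (118.2 − 122.4)/√(9.106²/18 + 16.06²/21) = -1.022
Welch–Satterthwaite df ≈ 32.45
Two-sided p-value ≈ 0.3143
Since p ≈ 0.3143 > α = 0.05, fail to reject H0; the data do not provide sufficient evidence against H0.

-1.022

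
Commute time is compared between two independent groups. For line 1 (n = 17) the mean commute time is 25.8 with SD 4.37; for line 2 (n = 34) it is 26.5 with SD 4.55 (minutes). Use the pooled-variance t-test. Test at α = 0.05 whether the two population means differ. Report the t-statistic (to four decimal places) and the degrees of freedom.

Let group 1 = line 1, group 2 = line 2. H0: μ_1 = μ_2; H1: μ_1 ≠ μ_2 (two-sample pooled-variance t-test, two-sided).
s_p² = [(17−1)·4.37² + (34−1)·4.55²]/(17+34−2) = 20.1782
t = (25.8 − 26.5)/√[20.1782·(1/17 + 1/34)] = -0.5246
df = n₁ + n₂ − 2 = 49
Two-sided p-value ≈ 0.602
Since p ≈ 0.602 > α = 0.05, fail to reject H0; the evidence is not statistically significant.

t = -0.5246, df = 49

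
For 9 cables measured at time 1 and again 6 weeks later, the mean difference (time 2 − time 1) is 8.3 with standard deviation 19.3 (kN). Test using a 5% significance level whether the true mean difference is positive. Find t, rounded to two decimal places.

1.29

H0: μ_d = 0; H1: μ_d > 0 (paired t-test on the differences, right-tailed).
t = d̄/(s_d/√n) = 8.3/(19.3/√9) = 1.29
df = n − 1 = 8
p-value = P(T ≥ 1.29) ≈ 0.117
Since p ≈ 0.117 > α = 0.05, fail to reject H0; the evidence is not statistically significant.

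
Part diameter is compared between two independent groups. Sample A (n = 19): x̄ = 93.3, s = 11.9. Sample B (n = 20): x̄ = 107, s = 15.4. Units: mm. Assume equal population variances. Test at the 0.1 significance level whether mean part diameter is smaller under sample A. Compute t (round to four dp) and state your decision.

t = -3.0969; reject H0

Let group 1 = sample A, group 2 = sample B. H0: μ_1 = μ_2; H1: μ_1 < μ_2 (two-sample pooled-variance t-test, left-tailed).
s_p² = [(19−1)·11.9² + (20−1)·15.4²]/(19+20−2) = 190.676
t = (93.3 − 107)/√[190.676·(1/19 + 1/20)] = -3.0969
df = n₁ + n₂ − 2 = 37
p-value = P(T ≤ -3.0969) ≈ 0.0019
Since p ≈ 0.0019 < α = 0.1, reject H0; the evidence is statistically significant.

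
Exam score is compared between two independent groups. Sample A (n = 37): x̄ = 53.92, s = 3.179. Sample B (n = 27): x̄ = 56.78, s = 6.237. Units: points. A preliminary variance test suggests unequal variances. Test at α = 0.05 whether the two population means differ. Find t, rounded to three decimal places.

-2.185

Let group 1 = sample A, group 2 = sample B. H0: μ_1 = μ_2; H1: μ_1 ≠ μ_2 (Welch's two-sample t-test, two-sided).
t = (x̄_1 − x̄_2)/√(s_1²/n_1 + s_2²/n_2) = (53.92 − 56.78)/√(3.179²/37 + 6.237²/27) = -2.185
Welch–Satterthwaite df ≈ 35.86
Two-sided p-value ≈ 0.036
Since p ≈ 0.036 < α = 0.05, reject H0; the evidence is statistically significant.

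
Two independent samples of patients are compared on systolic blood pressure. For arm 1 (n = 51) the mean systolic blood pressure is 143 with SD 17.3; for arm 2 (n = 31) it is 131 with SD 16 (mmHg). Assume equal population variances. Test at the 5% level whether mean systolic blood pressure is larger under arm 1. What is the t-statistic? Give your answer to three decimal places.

Let group 1 = arm 1, group 2 = arm 2. H0: μ_1 = μ_2; H1: μ_1 > μ_2 (two-sample pooled-variance t-test, right-tailed).
s_p² = [(51−1)·17.3² + (31−1)·16²]/(51+31−2) = 283.056
t = (143 − 131)/√[283.056·(1/51 + 1/31)] = 3.132
df = n₁ + n₂ − 2 = 80
p-value = P(T ≥ 3.132) ≈ 0.0012
Since p ≈ 0.0012 < α = 0.05, reject H0; the data support H1.

3.132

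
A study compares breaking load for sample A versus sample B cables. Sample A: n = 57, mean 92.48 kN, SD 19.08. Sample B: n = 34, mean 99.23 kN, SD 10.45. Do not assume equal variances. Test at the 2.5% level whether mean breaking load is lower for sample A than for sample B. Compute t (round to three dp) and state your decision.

t = -2.179; reject H0

Let group 1 = sample A, group 2 = sample B. H0: μ_1 = μ_2; H1: μ_1 < μ_2 (Welch's two-sample t-test, left-tailed).
t = (x̄_1 − x̄_2)/√(s_1²/n_1 + s_2²/n_2) = (92.48 − 99.23)/√(19.08²/57 + 10.45²/34) = -2.179
Welch–Satterthwaite df ≈ 88.50
p-value = P(T ≤ -2.179) ≈ 0.0160
Since p ≈ 0.0160 < α = 0.025, reject H0; the data support H1.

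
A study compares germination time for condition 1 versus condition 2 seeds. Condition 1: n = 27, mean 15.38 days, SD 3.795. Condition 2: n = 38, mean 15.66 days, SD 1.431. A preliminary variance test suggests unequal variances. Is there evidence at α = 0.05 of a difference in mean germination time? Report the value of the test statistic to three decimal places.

Let group 1 = condition 1, group 2 = condition 2. H0: μ_1 = μ_2; H1: μ_1 ≠ μ_2 (Welch's two-sample t-test, two-sided).
t = (x̄_1 − x̄_2)/√(s_1²/n_1 + s_2²/n_2) = (15.38 − 15.66)/√(3.795²/27 + 1.431²/38) = -0.365
Welch–Satterthwaite df ≈ 31.29
Two-sided p-value ≈ 0.7173
Since p ≈ 0.7173 > α = 0.05, fail to reject H0; the data do not provide sufficient evidence against H0.

-0.365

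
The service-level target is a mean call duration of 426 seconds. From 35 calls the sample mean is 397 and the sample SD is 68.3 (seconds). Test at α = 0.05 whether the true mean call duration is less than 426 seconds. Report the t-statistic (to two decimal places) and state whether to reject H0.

t = -2.51; reject H0

H0: μ = 426; H1: μ < 426 (one-sample t-test, left-tailed).
t = (x̄ − μ₀)/(s/√n) = (397 − 426)/(68.3/√35) = -2.51
df = n − 1 = 34
p-value = P(T ≤ -2.51) ≈ 0.0085
Since p ≈ 0.0085 < α = 0.05, reject H0; the data support H1.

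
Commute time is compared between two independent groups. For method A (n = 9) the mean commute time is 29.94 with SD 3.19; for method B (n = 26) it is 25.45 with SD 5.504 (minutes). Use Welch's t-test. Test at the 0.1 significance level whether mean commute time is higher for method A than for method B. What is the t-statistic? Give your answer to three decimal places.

Let group 1 = method A, group 2 = method B. H0: μ_1 = μ_2; H1: μ_1 > μ_2 (Welch's two-sample t-test, right-tailed).
t = (x̄_1 − x̄_2)/√(s_1²/n_1 + s_2²/n_2) = (29.94 − 25.45)/√(3.19²/9 + 5.504²/26) = 2.963
Welch–Satterthwaite df ≈ 24.62
p-value = P(T ≥ 2.963) ≈ 0.0033
Since p ≈ 0.0033 < α = 0.1, reject H0; the evidence is statistically significant.

2.963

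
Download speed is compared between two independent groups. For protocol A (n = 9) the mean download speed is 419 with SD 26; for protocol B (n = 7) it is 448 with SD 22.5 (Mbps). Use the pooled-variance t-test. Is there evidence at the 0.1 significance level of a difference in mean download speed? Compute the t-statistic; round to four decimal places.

Let group 1 = protocol A, group 2 = protocol B. H0: μ_1 = μ_2; H1: μ_1 ≠ μ_2 (two-sample pooled-variance t-test, two-sided).
s_p² = [(9−1)·26² + (7−1)·22.5²]/(9+7−2) = 603.25
t = (419 − 448)/√[603.25·(1/9 + 1/7)] = -2.3429
df = n₁ + n₂ − 2 = 14
Two-sided p-value ≈ 0.034
Since p ≈ 0.034 < α = 0.1, reject H0; the data support H1.

-2.3429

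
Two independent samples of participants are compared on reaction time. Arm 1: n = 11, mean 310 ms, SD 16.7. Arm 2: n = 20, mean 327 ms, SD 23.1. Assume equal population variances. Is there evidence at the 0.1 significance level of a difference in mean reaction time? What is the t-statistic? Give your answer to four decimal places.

Let group 1 = arm 1, group 2 = arm 2. H0: μ_1 = μ_2; H1: μ_1 ≠ μ_2 (two-sample pooled-variance t-test, two-sided).
s_p² = [(11−1)·16.7² + (20−1)·23.1²]/(11+20−2) = 445.776
t = (310 − 327)/√[445.776·(1/11 + 1/20)] = -2.1450
df = n₁ + n₂ − 2 = 29
Two-sided p-value ≈ 0.0405
Since p ≈ 0.0405 < α = 0.1, reject H0; the data support H1.

-2.1450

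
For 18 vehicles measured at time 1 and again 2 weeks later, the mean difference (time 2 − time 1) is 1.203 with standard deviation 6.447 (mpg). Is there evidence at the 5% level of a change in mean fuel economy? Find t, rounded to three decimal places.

0.792

H0: μ_d = 0; H1: μ_d ≠ 0 (paired t-test on the differences, two-sided).
t = d̄/(s_d/√n) = 1.203/(6.447/√18) = 0.792
df = n − 1 = 17
Two-sided p-value ≈ 0.439
Since p ≈ 0.439 > α = 0.05, fail to reject H0; the evidence is not statistically significant.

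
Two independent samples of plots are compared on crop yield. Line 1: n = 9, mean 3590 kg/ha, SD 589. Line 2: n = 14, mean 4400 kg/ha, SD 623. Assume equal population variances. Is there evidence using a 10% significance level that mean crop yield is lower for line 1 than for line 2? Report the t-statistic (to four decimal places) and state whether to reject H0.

t = -3.1066; reject H0

Let group 1 = line 1, group 2 = line 2. H0: μ_1 = μ_2; H1: μ_1 < μ_2 (two-sample pooled-variance t-test, left-tailed).
s_p² = [(9−1)·589² + (14−1)·623²]/(9+14−2) = 372431
t = (3590 − 4400)/√[372431·(1/9 + 1/14)] = -3.1066
df = n₁ + n₂ − 2 = 21
p-value = P(T ≤ -3.1066) ≈ 0.0027
Since p ≈ 0.0027 < α = 0.1, reject H0; the data support H1.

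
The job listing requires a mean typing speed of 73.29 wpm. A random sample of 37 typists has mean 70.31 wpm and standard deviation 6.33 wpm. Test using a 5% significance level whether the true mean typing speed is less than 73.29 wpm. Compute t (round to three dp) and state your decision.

H0: μ = 73.29; H1: μ < 73.29 (one-sample t-test, left-tailed).
t = (x̄ − μ₀)/(s/√n) = (70.31 − 73.29)/(6.33/√37) = -2.864
df = n − 1 = 36
p-value = P(T ≤ -2.864) ≈ 0.0035
Since p ≈ 0.0035 < α = 0.05, reject H0; the evidence is statistically significant.

t = -2.864; reject H0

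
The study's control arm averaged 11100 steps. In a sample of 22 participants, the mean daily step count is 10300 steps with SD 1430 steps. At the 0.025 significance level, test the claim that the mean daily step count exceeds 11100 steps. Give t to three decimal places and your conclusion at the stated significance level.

t = -2.624; fail to reject H0

H0: μ = 11100; H1: μ > 11100 (one-sample t-test, right-tailed).
t = (x̄ − μ₀)/(s/√n) = (10300 − 11100)/(1430/√22) = -2.624
df = n − 1 = 21
p-value = P(T ≥ -2.624) ≈ 0.992
Since p ≈ 0.992 > α = 0.025, fail to reject H0; the evidence is not statistically significant.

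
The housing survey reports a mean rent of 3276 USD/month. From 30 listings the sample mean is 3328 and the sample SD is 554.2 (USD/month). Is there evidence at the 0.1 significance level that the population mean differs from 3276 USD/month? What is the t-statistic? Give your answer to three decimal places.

H0: μ = 3276; H1: μ ≠ 3276 (one-sample t-test, two-sided).
t = (x̄ − μ₀)/(s/√n) = (3328 − 3276)/(554.2/√30) = 0.514
df = n − 1 = 29
Two-sided p-value ≈ 0.611
Since p ≈ 0.611 > α = 0.1, fail to reject H0; the evidence is not statistically significant.

0.514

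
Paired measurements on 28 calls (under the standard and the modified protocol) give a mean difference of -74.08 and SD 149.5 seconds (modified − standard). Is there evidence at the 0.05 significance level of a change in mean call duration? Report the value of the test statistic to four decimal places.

H0: μ_d = 0; H1: μ_d ≠ 0 (paired t-test on the differences, two-sided).
t = d̄/(s_d/√n) = -74.08/(149.5/√28) = -2.6220
df = n − 1 = 27
Two-sided p-value ≈ 0.014
Since p ≈ 0.014 < α = 0.05, reject H0; the data support H1.

-2.6220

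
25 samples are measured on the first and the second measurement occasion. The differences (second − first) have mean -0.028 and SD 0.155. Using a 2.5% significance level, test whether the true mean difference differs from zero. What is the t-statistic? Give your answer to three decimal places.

H0: μ_d = 0; H1: μ_d ≠ 0 (paired t-test on the differences, two-sided).
t = d̄/(s_d/√n) = -0.028/(0.155/√25) = -0.903
df = n − 1 = 24
Two-sided p-value ≈ 0.375
Since p ≈ 0.375 > α = 0.025, fail to reject H0; the evidence is not statistically significant.

-0.903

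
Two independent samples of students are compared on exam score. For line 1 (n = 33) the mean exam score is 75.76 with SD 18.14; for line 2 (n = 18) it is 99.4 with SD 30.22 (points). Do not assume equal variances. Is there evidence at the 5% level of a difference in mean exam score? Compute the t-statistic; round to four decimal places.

-3.0341

Let group 1 = line 1, group 2 = line 2. H0: μ_1 = μ_2; H1: μ_1 ≠ μ_2 (Welch's two-sample t-test, two-sided).
t = (x̄_1 − x̄_2)/√(s_1²/n_1 + s_2²/n_2) = (75.76 − 99.4)/√(18.14²/33 + 30.22²/18) = -3.0341
Welch–Satterthwaite df ≈ 23.85
Two-sided p-value ≈ 0.006
Since p ≈ 0.006 < α = 0.05, reject H0; the data support H1.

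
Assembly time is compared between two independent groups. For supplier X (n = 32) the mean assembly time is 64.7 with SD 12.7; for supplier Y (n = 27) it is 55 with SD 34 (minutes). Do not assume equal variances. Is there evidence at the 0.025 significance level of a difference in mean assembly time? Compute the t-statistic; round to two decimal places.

1.40

Let group 1 = supplier X, group 2 = supplier Y. H0: μ_1 = μ_2; H1: μ_1 ≠ μ_2 (Welch's two-sample t-test, two-sided).
t = (x̄_1 − x̄_2)/√(s_1²/n_1 + s_2²/n_2) = (64.7 − 55)/√(12.7²/32 + 34²/27) = 1.40
Welch–Satterthwaite df ≈ 32.11
Two-sided p-value ≈ 0.170
Since p ≈ 0.170 > α = 0.025, fail to reject H0; the data do not provide sufficient evidence against H0.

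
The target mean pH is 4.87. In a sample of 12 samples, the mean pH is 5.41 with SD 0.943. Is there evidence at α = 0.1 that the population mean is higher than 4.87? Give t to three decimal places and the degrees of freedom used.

t = 1.984, df = 11

H0: μ = 4.87; H1: μ > 4.87 (one-sample t-test, right-tailed).
t = (x̄ − μ₀)/(s/√n) = (5.41 − 4.87)/(0.943/√12) = 1.984
df = n − 1 = 11
p-value = P(T ≥ 1.984) ≈ 0.036
Since p ≈ 0.036 < α = 0.1, reject H0; the data support H1.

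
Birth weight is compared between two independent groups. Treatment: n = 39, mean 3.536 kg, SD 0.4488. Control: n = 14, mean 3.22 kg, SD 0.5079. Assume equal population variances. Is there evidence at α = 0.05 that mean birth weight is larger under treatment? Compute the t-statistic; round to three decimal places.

Let group 1 = treatment, group 2 = control. H0: μ_1 = μ_2; H1: μ_1 > μ_2 (two-sample pooled-variance t-test, right-tailed).
s_p² = [(39−1)·0.4488² + (14−1)·0.5079²]/(39+14−2) = 0.215834
t = (3.536 − 3.22)/√[0.215834·(1/39 + 1/14)] = 2.183
df = n₁ + n₂ − 2 = 51
p-value = P(T ≥ 2.183) ≈ 0.017
Since p ≈ 0.017 < α = 0.05, reject H0; the data support H1.

2.183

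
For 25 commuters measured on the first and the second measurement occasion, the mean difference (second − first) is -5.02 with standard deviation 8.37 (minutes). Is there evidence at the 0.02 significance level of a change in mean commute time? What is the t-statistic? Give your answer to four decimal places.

-2.9988

H0: μ_d = 0; H1: μ_d ≠ 0 (paired t-test on the differences, two-sided).
t = d̄/(s_d/√n) = -5.02/(8.37/√25) = -2.9988
df = n − 1 = 24
Two-sided p-value ≈ 0.006
Since p ≈ 0.006 < α = 0.02, reject H0; the evidence is statistically significant.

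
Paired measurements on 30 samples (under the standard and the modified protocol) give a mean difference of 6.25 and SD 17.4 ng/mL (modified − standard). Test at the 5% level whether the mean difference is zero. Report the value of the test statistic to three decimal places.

H0: μ_d = 0; H1: μ_d ≠ 0 (paired t-test on the differences, two-sided).
t = d̄/(s_d/√n) = 6.25/(17.4/√30) = 1.967
df = n − 1 = 29
Two-sided p-value ≈ 0.0588
Since p ≈ 0.0588 > α = 0.05, fail to reject H0; the data do not provide sufficient evidence against H0.

1.967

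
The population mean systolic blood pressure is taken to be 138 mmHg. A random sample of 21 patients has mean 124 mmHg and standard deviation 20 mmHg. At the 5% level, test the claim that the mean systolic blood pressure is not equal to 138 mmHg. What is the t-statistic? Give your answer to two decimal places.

H0: μ = 138; H1: μ ≠ 138 (one-sample t-test, two-sided).
t = (x̄ − μ₀)/(s/√n) = (124 − 138)/(20/√21) = -3.21
df = n − 1 = 20
Two-sided p-value ≈ 0.0044
Since p ≈ 0.0044 < α = 0.05, reject H0; the data support H1.

-3.21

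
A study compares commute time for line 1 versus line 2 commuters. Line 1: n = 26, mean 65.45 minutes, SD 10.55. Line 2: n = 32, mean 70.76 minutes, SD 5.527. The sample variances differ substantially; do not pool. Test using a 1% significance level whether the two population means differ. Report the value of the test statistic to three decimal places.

-2.321

Let group 1 = line 1, group 2 = line 2. H0: μ_1 = μ_2; H1: μ_1 ≠ μ_2 (Welch's two-sample t-test, two-sided).
t = (x̄_1 − x̄_2)/√(s_1²/n_1 + s_2²/n_2) = (65.45 − 70.76)/√(10.55²/26 + 5.527²/32) = -2.321
Welch–Satterthwaite df ≈ 35.95
Two-sided p-value ≈ 0.026
Since p ≈ 0.026 > α = 0.01, fail to reject H0; the data do not provide sufficient evidence against H0.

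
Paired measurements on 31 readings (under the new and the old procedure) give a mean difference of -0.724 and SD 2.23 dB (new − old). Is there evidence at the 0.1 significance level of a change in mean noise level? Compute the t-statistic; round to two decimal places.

H0: μ_d = 0; H1: μ_d ≠ 0 (paired t-test on the differences, two-sided).
t = d̄/(s_d/√n) = -0.724/(2.23/√31) = -1.81
df = n − 1 = 30
Two-sided p-value ≈ 0.081
Since p ≈ 0.081 < α = 0.1, reject H0; the data support H1.

-1.81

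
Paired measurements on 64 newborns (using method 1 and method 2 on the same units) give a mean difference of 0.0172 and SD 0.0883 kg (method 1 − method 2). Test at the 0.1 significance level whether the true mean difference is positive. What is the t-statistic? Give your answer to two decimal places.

H0: μ_d = 0; H1: μ_d > 0 (paired t-test on the differences, right-tailed).
t = d̄/(s_d/√n) = 0.0172/(0.0883/√64) = 1.56
df = n − 1 = 63
p-value = P(T ≥ 1.56) ≈ 0.062
Since p ≈ 0.062 < α = 0.1, reject H0; the data support H1.

1.56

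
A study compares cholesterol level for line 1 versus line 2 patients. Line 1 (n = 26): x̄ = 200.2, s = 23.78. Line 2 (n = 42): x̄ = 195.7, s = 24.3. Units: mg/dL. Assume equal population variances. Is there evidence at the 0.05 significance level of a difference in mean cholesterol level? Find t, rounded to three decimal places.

0.748

Let group 1 = line 1, group 2 = line 2. H0: μ_1 = μ_2; H1: μ_1 ≠ μ_2 (two-sample pooled-variance t-test, two-sided).
s_p² = [(26−1)·23.78² + (42−1)·24.3²]/(26+42−2) = 581.02
t = (200.2 − 195.7)/√[581.02·(1/26 + 1/42)] = 0.748
df = n₁ + n₂ − 2 = 66
Two-sided p-value ≈ 0.457
Since p ≈ 0.457 > α = 0.05, fail to reject H0; the evidence is not statistically significant.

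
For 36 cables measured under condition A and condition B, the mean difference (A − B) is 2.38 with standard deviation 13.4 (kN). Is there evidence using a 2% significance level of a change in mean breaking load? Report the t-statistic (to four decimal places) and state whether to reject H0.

H0: μ_d = 0; H1: μ_d ≠ 0 (paired t-test on the differences, two-sided).
t = d̄/(s_d/√n) = 2.38/(13.4/√36) = 1.0657
df = n − 1 = 35
Two-sided p-value ≈ 0.294
Since p ≈ 0.294 > α = 0.02, fail to reject H0; the data do not provide sufficient evidence against H0.

t = 1.0657; fail to reject H0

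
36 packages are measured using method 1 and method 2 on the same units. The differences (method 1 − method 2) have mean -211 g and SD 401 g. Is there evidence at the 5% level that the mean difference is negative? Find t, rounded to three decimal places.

H0: μ_d = 0; H1: μ_d < 0 (paired t-test on the differences, left-tailed).
t = d̄/(s_d/√n) = -211/(401/√36) = -3.157
df = n − 1 = 35
p-value = P(T ≤ -3.157) ≈ 0.002
Since p ≈ 0.002 < α = 0.05, reject H0; the data support H1.

-3.157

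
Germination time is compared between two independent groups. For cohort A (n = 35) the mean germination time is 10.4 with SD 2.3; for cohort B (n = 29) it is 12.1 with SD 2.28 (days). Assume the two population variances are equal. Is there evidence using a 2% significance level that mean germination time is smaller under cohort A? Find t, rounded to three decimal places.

Let group 1 = cohort A, group 2 = cohort B. H0: μ_1 = μ_2; H1: μ_1 < μ_2 (two-sample pooled-variance t-test, left-tailed).
s_p² = [(35−1)·2.3² + (29−1)·2.28²]/(35+29−2) = 5.24863
t = (10.4 − 12.1)/√[5.24863·(1/35 + 1/29)] = -2.955
df = n₁ + n₂ − 2 = 62
p-value = P(T ≤ -2.955) ≈ 0.002
Since p ≈ 0.002 < α = 0.02, reject H0; the data support H1.

-2.955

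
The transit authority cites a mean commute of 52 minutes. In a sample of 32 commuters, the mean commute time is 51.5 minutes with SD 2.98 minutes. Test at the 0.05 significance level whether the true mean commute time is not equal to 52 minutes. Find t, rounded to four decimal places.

-0.9491

H0: μ = 52; H1: μ ≠ 52 (one-sample t-test, two-sided).
t = (x̄ − μ₀)/(s/√n) = (51.5 − 52)/(2.98/√32) = -0.9491
df = n − 1 = 31
Two-sided p-value ≈ 0.350
Since p ≈ 0.350 > α = 0.05, fail to reject H0; the evidence is not statistically significant.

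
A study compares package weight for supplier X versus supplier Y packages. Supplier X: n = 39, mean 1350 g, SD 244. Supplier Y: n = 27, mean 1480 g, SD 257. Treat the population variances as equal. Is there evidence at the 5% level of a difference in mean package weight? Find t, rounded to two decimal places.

-2.08

Let group 1 = supplier X, group 2 = supplier Y. H0: μ_1 = μ_2; H1: μ_1 ≠ μ_2 (two-sample pooled-variance t-test, two-sided).
s_p² = [(39−1)·244² + (27−1)·257²]/(39+27−2) = 62181.9
t = (1350 − 1480)/√[62181.9·(1/39 + 1/27)] = -2.08
df = n₁ + n₂ − 2 = 64
Two-sided p-value ≈ 0.041
Since p ≈ 0.041 < α = 0.05, reject H0; the evidence is statistically significant.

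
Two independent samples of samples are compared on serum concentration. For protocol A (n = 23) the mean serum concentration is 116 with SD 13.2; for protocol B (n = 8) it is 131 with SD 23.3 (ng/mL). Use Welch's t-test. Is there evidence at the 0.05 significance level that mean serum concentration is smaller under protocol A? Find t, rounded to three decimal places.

-1.727

Let group 1 = protocol A, group 2 = protocol B. H0: μ_1 = μ_2; H1: μ_1 < μ_2 (Welch's two-sample t-test, left-tailed).
t = (x̄_1 − x̄_2)/√(s_1²/n_1 + s_2²/n_2) = (116 − 131)/√(13.2²/23 + 23.3²/8) = -1.727
Welch–Satterthwaite df ≈ 8.62
p-value = P(T ≤ -1.727) ≈ 0.060
Since p ≈ 0.060 > α = 0.05, fail to reject H0; the data do not provide sufficient evidence against H0.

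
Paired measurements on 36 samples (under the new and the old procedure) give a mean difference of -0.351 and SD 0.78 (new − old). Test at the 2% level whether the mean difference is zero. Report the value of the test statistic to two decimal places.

-2.70

H0: μ_d = 0; H1: μ_d ≠ 0 (paired t-test on the differences, two-sided).
t = d̄/(s_d/√n) = -0.351/(0.78/√36) = -2.70
df = n − 1 = 35
Two-sided p-value ≈ 0.0106
Since p ≈ 0.0106 < α = 0.02, reject H0; the data support H1.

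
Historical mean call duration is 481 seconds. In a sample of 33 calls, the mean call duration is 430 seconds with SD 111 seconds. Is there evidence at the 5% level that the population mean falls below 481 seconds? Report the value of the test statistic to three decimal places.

-2.639

H0: μ = 481; H1: μ < 481 (one-sample t-test, left-tailed).
t = (x̄ − μ₀)/(s/√n) = (430 − 481)/(111/√33) = -2.639
df = n − 1 = 32
p-value = P(T ≤ -2.639) ≈ 0.006
Since p ≈ 0.006 < α = 0.05, reject H0; the evidence is statistically significant.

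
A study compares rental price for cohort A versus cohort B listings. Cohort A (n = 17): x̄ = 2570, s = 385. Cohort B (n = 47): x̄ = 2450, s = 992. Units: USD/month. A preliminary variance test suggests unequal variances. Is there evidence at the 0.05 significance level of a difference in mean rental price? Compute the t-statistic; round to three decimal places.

Let group 1 = cohort A, group 2 = cohort B. H0: μ_1 = μ_2; H1: μ_1 ≠ μ_2 (Welch's two-sample t-test, two-sided).
t = (x̄_1 − x̄_2)/√(s_1²/n_1 + s_2²/n_2) = (2570 − 2450)/√(385²/17 + 992²/47) = 0.697
Welch–Satterthwaite df ≈ 61.58
Two-sided p-value ≈ 0.4885
Since p ≈ 0.4885 > α = 0.05, fail to reject H0; the evidence is not statistically significant.

0.697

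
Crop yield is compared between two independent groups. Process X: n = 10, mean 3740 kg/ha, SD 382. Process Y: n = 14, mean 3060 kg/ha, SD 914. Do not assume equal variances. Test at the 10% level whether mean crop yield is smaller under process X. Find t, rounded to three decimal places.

Let group 1 = process X, group 2 = process Y. H0: μ_1 = μ_2; H1: μ_1 < μ_2 (Welch's two-sample t-test, left-tailed).
t = (x̄_1 − x̄_2)/√(s_1²/n_1 + s_2²/n_2) = (3740 − 3060)/√(382²/10 + 914²/14) = 2.495
Welch–Satterthwaite df ≈ 18.53
p-value = P(T ≤ 2.495) ≈ 0.989
Since p ≈ 0.989 > α = 0.1, fail to reject H0; the evidence is not statistically significant.

2.495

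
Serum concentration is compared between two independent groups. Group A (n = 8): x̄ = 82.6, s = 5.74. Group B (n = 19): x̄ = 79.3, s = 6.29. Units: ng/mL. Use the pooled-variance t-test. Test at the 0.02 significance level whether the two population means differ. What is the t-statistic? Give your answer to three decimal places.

Let group 1 = group A, group 2 = group B. H0: μ_1 = μ_2; H1: μ_1 ≠ μ_2 (two-sample pooled-variance t-test, two-sided).
s_p² = [(8−1)·5.74² + (19−1)·6.29²]/(8+19−2) = 37.7115
t = (82.6 − 79.3)/√[37.7115·(1/8 + 1/19)] = 1.275
df = n₁ + n₂ − 2 = 25
Two-sided p-value ≈ 0.2140
Since p ≈ 0.2140 > α = 0.02, fail to reject H0; the data do not provide sufficient evidence against H0.

1.275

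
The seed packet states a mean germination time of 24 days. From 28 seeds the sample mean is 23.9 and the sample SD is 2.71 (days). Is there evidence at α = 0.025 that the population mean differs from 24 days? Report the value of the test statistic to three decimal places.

H0: μ = 24; H1: μ ≠ 24 (one-sample t-test, two-sided).
t = (x̄ − μ₀)/(s/√n) = (23.9 − 24)/(2.71/√28) = -0.195
df = n − 1 = 27
Two-sided p-value ≈ 0.847
Since p ≈ 0.847 > α = 0.025, fail to reject H0; the evidence is not statistically significant.

-0.195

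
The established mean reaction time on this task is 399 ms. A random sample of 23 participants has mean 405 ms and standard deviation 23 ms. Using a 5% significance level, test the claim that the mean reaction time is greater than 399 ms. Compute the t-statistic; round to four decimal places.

H0: μ = 399; H1: μ > 399 (one-sample t-test, right-tailed).
t = (x̄ − μ₀)/(s/√n) = (405 − 399)/(23/√23) = 1.2511
df = n − 1 = 22
p-value = P(T ≥ 1.2511) ≈ 0.112
Since p ≈ 0.112 > α = 0.05, fail to reject H0; the data do not provide sufficient evidence against H0.

1.2511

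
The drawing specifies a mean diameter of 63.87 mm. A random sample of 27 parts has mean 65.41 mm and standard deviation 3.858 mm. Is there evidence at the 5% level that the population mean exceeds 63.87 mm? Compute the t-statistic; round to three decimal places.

H0: μ = 63.87; H1: μ > 63.87 (one-sample t-test, right-tailed).
t = (x̄ − μ₀)/(s/√n) = (65.41 − 63.87)/(3.858/√27) = 2.074
df = n − 1 = 26
p-value = P(T ≥ 2.074) ≈ 0.024
Since p ≈ 0.024 < α = 0.05, reject H0; the data support H1.

2.074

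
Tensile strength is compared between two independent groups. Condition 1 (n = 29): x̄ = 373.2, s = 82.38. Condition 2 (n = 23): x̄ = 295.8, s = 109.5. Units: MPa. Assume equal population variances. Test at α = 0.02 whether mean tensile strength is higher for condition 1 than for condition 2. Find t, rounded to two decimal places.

2.91

Let group 1 = condition 1, group 2 = condition 2. H0: μ_1 = μ_2; H1: μ_1 > μ_2 (two-sample pooled-variance t-test, right-tailed).
s_p² = [(29−1)·82.38² + (23−1)·109.5²]/(29+23−2) = 9076.13
t = (373.2 − 295.8)/√[9076.13·(1/29 + 1/23)] = 2.91
df = n₁ + n₂ − 2 = 50
p-value = P(T ≥ 2.91) ≈ 0.003
Since p ≈ 0.003 < α = 0.02, reject H0; the data support H1.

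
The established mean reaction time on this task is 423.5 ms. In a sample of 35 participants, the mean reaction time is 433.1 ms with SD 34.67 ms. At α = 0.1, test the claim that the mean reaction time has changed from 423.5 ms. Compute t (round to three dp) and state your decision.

H0: μ = 423.5; H1: μ ≠ 423.5 (one-sample t-test, two-sided).
t = (x̄ − μ₀)/(s/√n) = (433.1 − 423.5)/(34.67/√35) = 1.638
df = n − 1 = 34
Two-sided p-value ≈ 0.111
Since p ≈ 0.111 > α = 0.1, fail to reject H0; the evidence is not statistically significant.

t = 1.638; fail to reject H0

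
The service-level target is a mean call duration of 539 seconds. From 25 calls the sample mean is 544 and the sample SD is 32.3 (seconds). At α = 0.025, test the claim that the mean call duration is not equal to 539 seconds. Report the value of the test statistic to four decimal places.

0.7740

H0: μ = 539; H1: μ ≠ 539 (one-sample t-test, two-sided).
t = (x̄ − μ₀)/(s/√n) = (544 − 539)/(32.3/√25) = 0.7740
df = n − 1 = 24
Two-sided p-value ≈ 0.4465
Since p ≈ 0.4465 > α = 0.025, fail to reject H0; the data do not provide sufficient evidence against H0.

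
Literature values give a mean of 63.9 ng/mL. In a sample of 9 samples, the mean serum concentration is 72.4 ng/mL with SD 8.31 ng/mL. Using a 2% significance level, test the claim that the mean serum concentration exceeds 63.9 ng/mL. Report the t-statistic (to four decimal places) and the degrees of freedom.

t = 3.0686, df = 8

H0: μ = 63.9; H1: μ > 63.9 (one-sample t-test, right-tailed).
t = (x̄ − μ₀)/(s/√n) = (72.4 − 63.9)/(8.31/√9) = 3.0686
df = n − 1 = 8
p-value = P(T ≥ 3.0686) ≈ 0.0077
Since p ≈ 0.0077 < α = 0.02, reject H0; the data support H1.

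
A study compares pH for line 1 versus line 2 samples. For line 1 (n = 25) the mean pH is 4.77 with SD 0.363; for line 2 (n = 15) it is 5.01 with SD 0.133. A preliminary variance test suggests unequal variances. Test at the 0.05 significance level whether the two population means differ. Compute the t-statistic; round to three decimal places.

-2.988

Let group 1 = line 1, group 2 = line 2. H0: μ_1 = μ_2; H1: μ_1 ≠ μ_2 (Welch's two-sample t-test, two-sided).
t = (x̄_1 − x̄_2)/√(s_1²/n_1 + s_2²/n_2) = (4.77 − 5.01)/√(0.363²/25 + 0.133²/15) = -2.988
Welch–Satterthwaite df ≈ 33.10
Two-sided p-value ≈ 0.0053
Since p ≈ 0.0053 < α = 0.05, reject H0; the evidence is statistically significant.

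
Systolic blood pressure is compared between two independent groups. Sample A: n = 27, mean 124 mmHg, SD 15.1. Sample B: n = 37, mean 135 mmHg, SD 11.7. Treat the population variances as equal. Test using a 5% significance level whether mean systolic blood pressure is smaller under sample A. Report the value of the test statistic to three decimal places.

-3.284

Let group 1 = sample A, group 2 = sample B. H0: μ_1 = μ_2; H1: μ_1 < μ_2 (two-sample pooled-variance t-test, left-tailed).
s_p² = [(27−1)·15.1² + (37−1)·11.7²]/(27+37−2) = 175.102
t = (124 − 135)/√[175.102·(1/27 + 1/37)] = -3.284
df = n₁ + n₂ − 2 = 62
p-value = P(T ≤ -3.284) ≈ 0.001
Since p ≈ 0.001 < α = 0.05, reject H0; the evidence is statistically significant.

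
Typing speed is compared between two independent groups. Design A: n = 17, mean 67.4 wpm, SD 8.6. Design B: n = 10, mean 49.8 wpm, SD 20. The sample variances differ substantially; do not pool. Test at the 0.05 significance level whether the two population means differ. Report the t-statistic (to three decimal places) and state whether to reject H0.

Let group 1 = design A, group 2 = design B. H0: μ_1 = μ_2; H1: μ_1 ≠ μ_2 (Welch's two-sample t-test, two-sided).
t = (x̄_1 − x̄_2)/√(s_1²/n_1 + s_2²/n_2) = (67.4 − 49.8)/√(8.6²/17 + 20²/10) = 2.643
Welch–Satterthwaite df ≈ 10.99
Two-sided p-value ≈ 0.0229
Since p ≈ 0.0229 < α = 0.05, reject H0; the evidence is statistically significant.

t = 2.643; reject H0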